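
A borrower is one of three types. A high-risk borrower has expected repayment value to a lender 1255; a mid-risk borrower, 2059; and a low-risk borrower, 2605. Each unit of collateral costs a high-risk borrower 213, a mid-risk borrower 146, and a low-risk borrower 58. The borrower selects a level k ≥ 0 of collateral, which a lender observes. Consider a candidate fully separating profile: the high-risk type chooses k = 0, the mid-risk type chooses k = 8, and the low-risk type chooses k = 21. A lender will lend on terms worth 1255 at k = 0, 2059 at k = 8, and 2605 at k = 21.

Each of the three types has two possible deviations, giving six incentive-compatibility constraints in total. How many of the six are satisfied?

4

Low-risk (own payoff 2605 − 58×21 = 1387): to k=0 gives 1255 → no gain ✓; to k=8 gives 2059 − 58×8 = 1595 → profitable ✗.
High-risk (own payoff 1255): to k=8 gives 2059 − 213×8 = 355 → no gain ✓; to k=21 gives 2605 − 213×21 = -1868 → no gain ✓.
Mid-risk (own payoff 2059 − 146×8 = 891): to k=0 gives 1255 → profitable ✗; to k=21 gives 2605 − 146×21 = -461 → no gain ✓.
4 of the 6 constraints hold; not an equilibrium.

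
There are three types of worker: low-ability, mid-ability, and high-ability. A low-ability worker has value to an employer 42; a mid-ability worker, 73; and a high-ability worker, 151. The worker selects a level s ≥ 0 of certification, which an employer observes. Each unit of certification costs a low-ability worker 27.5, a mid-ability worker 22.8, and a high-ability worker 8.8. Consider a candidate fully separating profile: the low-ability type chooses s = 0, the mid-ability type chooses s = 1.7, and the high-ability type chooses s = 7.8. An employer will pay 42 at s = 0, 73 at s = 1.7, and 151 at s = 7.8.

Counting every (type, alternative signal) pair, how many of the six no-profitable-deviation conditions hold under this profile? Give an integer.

High-ability (own payoff 151 − 8.8×7.8 = 82.36): to s=0 gives 42 → no gain ✓; to s=1.7 gives 73 − 8.8×1.7 = 58.04 → no gain ✓.
Mid-ability (own payoff 73 − 22.8×1.7 = 34.24): to s=0 gives 42 → profitable ✗; to s=7.8 gives 151 − 22.8×7.8 = -26.84 → no gain ✓.
Low-ability (own payoff 42): to s=1.7 gives 73 − 27.5×1.7 = 26.25 → no gain ✓; to s=7.8 gives 151 − 27.5×7.8 = -63.5 → no gain ✓.
5 of the 6 constraints hold; not an equilibrium.

5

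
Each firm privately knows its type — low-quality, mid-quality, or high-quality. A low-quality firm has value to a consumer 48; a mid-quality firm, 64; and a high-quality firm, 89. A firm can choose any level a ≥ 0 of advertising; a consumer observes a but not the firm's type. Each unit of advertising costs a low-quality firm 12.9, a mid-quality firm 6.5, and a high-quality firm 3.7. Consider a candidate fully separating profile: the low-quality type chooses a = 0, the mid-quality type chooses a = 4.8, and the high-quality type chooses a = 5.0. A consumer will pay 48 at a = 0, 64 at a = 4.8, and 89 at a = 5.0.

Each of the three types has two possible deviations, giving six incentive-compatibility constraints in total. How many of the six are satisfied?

4

Mid-quality (own payoff 64 − 6.5×4.8 = 32.8): to a=0 gives 48 → profitable ✗; to a=5.0 gives 89 − 6.5×5.0 = 56.5 → profitable ✗.
High-quality (own payoff 89 − 3.7×5.0 = 70.5): to a=0 gives 48 → no gain ✓; to a=4.8 gives 64 − 3.7×4.8 = 46.24 → no gain ✓.
Low-quality (own payoff 48): to a=4.8 gives 64 − 12.9×4.8 = 2.08 → no gain ✓; to a=5.0 gives 89 − 12.9×5.0 = 24.5 → no gain ✓.
4 of the 6 constraints hold; not an equilibrium.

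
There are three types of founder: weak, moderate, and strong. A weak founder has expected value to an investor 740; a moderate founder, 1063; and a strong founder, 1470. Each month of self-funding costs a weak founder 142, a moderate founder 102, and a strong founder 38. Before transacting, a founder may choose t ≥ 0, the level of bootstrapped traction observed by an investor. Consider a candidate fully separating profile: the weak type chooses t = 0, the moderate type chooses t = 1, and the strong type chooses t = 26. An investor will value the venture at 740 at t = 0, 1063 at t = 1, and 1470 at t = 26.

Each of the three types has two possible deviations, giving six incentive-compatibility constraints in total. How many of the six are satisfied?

3

Moderate (own payoff 1063 − 102×1 = 961): to t=0 gives 740 → no gain ✓; to t=26 gives 1470 − 102×26 = -1182 → no gain ✓.
Weak (own payoff 740): to t=1 gives 1063 − 142×1 = 921 → profitable ✗; to t=26 gives 1470 − 142×26 = -2222 → no gain ✓.
Strong (own payoff 1470 − 38×26 = 482): to t=0 gives 740 → profitable ✗; to t=1 gives 1063 − 38×1 = 1025 → profitable ✗.
3 of the 6 constraints hold; not an equilibrium.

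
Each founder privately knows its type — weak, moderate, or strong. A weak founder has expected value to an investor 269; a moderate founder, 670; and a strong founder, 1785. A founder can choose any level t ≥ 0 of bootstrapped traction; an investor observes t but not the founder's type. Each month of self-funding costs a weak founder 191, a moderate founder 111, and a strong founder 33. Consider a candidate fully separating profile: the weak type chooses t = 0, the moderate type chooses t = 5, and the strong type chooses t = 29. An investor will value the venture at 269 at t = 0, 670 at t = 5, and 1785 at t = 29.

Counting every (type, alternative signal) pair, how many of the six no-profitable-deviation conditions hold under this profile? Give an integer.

Moderate (own payoff 670 − 111×5 = 115): to t=0 gives 269 → profitable ✗; to t=29 gives 1785 − 111×29 = -1434 → no gain ✓.
Weak (own payoff 269): to t=5 gives 670 − 191×5 = -285 → no gain ✓; to t=29 gives 1785 − 191×29 = -3754 → no gain ✓.
Strong (own payoff 1785 − 33×29 = 828): to t=0 gives 269 → no gain ✓; to t=5 gives 670 − 33×5 = 505 → no gain ✓.
5 of the 6 constraints hold; not an equilibrium.

5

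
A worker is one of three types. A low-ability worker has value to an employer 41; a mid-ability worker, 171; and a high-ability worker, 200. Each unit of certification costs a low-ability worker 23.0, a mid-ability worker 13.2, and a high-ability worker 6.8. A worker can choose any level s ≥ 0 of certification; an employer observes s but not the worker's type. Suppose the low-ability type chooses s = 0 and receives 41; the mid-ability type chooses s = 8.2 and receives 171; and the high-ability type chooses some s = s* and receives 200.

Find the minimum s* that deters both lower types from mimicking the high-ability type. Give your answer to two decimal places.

Mid-ability type (on-path payoff 171 − 13.2×8.2 = 62.76) won't mimic when 62.76 ≥ 200 − 13.2·s*, i.e. s* ≥ 10.40.
Low-ability type (on-path payoff 41) won't mimic when 41 ≥ 200 − 23.0·s*, i.e. s* ≥ 6.91.
Both must hold, so s* = max(6.91, 10.40) = 10.40. The mid-ability type's constraint binds.

10.40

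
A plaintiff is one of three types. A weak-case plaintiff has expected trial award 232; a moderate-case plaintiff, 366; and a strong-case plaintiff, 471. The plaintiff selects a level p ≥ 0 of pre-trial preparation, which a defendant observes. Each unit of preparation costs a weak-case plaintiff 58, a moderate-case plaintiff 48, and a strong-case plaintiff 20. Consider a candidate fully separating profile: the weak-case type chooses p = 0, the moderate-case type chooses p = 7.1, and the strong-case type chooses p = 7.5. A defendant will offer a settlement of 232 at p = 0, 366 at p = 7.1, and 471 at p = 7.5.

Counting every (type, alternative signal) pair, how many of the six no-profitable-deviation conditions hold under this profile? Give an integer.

4

Moderate-case (own payoff 366 − 48×7.1 = 25.2): to p=0 gives 232 → profitable ✗; to p=7.5 gives 471 − 48×7.5 = 111 → profitable ✗.
Strong-case (own payoff 471 − 20×7.5 = 321): to p=0 gives 232 → no gain ✓; to p=7.1 gives 366 − 20×7.1 = 224 → no gain ✓.
Weak-case (own payoff 232): to p=7.1 gives 366 − 58×7.1 = -45.8 → no gain ✓; to p=7.5 gives 471 − 58×7.5 = 36 → no gain ✓.
4 of the 6 constraints hold; not an equilibrium.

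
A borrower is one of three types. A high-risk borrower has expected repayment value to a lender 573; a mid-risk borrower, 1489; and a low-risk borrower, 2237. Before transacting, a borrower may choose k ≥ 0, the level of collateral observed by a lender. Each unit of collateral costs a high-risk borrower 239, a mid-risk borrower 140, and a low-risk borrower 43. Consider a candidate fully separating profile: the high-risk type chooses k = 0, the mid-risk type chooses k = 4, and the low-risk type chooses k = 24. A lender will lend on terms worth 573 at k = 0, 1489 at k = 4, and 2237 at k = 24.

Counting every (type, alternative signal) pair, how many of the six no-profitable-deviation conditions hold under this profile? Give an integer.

Low-risk (own payoff 2237 − 43×24 = 1205): to k=0 gives 573 → no gain ✓; to k=4 gives 1489 − 43×4 = 1317 → profitable ✗.
Mid-risk (own payoff 1489 − 140×4 = 929): to k=0 gives 573 → no gain ✓; to k=24 gives 2237 − 140×24 = -1123 → no gain ✓.
High-risk (own payoff 573): to k=4 gives 1489 − 239×4 = 533 → no gain ✓; to k=24 gives 2237 − 239×24 = -3499 → no gain ✓.
5 of the 6 constraints hold; not an equilibrium.

5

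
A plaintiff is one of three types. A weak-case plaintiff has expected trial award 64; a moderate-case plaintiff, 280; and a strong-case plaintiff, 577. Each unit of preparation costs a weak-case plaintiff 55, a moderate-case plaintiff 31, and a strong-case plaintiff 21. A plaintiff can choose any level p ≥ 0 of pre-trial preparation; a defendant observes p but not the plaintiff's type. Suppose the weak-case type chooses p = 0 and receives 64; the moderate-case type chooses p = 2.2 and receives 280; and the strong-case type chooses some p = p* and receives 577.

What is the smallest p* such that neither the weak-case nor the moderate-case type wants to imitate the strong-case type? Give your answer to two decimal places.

Weak-case type (on-path payoff 64) won't mimic when 64 ≥ 577 − 55·p*, i.e. p* ≥ 9.33.
Moderate-case type (on-path payoff 280 − 31×2.2 = 211.8) won't mimic when 211.8 ≥ 577 − 31·p*, i.e. p* ≥ 11.78.
Both must hold, so p* = max(9.33, 11.78) = 11.78. The moderate-case type's constraint binds.

11.78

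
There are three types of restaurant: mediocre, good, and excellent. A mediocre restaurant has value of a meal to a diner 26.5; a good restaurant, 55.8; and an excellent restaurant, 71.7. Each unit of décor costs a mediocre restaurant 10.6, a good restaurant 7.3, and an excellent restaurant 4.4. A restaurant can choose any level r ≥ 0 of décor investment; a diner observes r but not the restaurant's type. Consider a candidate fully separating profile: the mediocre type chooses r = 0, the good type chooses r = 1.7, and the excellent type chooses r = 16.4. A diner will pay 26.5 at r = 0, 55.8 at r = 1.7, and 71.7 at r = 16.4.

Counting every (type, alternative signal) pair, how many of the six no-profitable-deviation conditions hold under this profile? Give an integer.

Good (own payoff 55.8 − 7.3×1.7 = 43.39): to r=0 gives 26.5 → no gain ✓; to r=16.4 gives 71.7 − 7.3×16.4 = -48.02 → no gain ✓.
Excellent (own payoff 71.7 − 4.4×16.4 = -0.46): to r=0 gives 26.5 → profitable ✗; to r=1.7 gives 55.8 − 4.4×1.7 = 48.32 → profitable ✗.
Mediocre (own payoff 26.5): to r=1.7 gives 55.8 − 10.6×1.7 = 37.78 → profitable ✗; to r=16.4 gives 71.7 − 10.6×16.4 = -102.14 → no gain ✓.
3 of the 6 constraints hold; not an equilibrium.

3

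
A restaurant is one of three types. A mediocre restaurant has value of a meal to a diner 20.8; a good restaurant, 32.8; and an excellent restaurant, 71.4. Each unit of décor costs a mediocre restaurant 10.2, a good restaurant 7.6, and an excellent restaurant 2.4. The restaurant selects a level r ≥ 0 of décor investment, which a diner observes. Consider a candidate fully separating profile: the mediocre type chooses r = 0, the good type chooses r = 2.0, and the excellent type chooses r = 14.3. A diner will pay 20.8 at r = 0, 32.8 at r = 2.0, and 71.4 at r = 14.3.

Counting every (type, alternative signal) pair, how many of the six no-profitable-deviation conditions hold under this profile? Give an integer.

5

Good (own payoff 32.8 − 7.6×2.0 = 17.6): to r=0 gives 20.8 → profitable ✗; to r=14.3 gives 71.4 − 7.6×14.3 = -37.28 → no gain ✓.
Excellent (own payoff 71.4 − 2.4×14.3 = 37.08): to r=0 gives 20.8 → no gain ✓; to r=2.0 gives 32.8 − 2.4×2.0 = 28 → no gain ✓.
Mediocre (own payoff 20.8): to r=2.0 gives 32.8 − 10.2×2.0 = 12.4 → no gain ✓; to r=14.3 gives 71.4 − 10.2×14.3 = -74.46 → no gain ✓.
5 of the 6 constraints hold; not an equilibrium.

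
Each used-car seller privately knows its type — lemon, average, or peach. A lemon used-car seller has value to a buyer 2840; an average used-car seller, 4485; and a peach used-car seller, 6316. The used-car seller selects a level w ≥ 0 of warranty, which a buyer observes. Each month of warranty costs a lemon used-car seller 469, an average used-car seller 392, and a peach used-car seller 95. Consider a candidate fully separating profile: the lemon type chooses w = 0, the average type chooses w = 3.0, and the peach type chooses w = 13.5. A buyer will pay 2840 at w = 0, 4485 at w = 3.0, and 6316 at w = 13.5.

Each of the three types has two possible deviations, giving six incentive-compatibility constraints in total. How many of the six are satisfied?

Lemon (own payoff 2840): to w=3.0 gives 4485 − 469×3.0 = 3078 → profitable ✗; to w=13.5 gives 6316 − 469×13.5 = -15.5 → no gain ✓.
Peach (own payoff 6316 − 95×13.5 = 5033.5): to w=0 gives 2840 → no gain ✓; to w=3.0 gives 4485 − 95×3.0 = 4200 → no gain ✓.
Average (own payoff 4485 − 392×3.0 = 3309): to w=0 gives 2840 → no gain ✓; to w=13.5 gives 6316 − 392×13.5 = 1024 → no gain ✓.
5 of the 6 constraints hold; not an equilibrium.

5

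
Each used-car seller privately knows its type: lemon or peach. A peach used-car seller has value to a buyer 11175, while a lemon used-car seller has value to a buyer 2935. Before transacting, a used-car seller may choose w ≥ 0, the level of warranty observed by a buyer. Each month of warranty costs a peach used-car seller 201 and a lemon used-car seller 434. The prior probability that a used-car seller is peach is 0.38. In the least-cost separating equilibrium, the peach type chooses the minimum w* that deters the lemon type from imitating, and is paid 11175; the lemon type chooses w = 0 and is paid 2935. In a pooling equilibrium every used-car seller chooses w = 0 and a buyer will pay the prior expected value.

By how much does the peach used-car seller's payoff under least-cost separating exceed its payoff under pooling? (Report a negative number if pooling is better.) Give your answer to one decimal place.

Least-cost separating signal: w* solves 2935 = 11175 − 434·w*, so w* = (11175 − 2935)/434 ≈ 18.9862.
Peach type's separating payoff: 11175 − 201 × w* = 11175 − 201 × (11175 − 2935)/434 = 11175 − 1656240/434 ≈ 7358.779.
Pooling payoff: 0.38 × 11175 + 0.62 × 2935 = 6066.2.
Difference: 7358.779 − 6066.2 = 1292.579, i.e. 1292.6 to one decimal place.
The peach type prefers to separate.

1292.6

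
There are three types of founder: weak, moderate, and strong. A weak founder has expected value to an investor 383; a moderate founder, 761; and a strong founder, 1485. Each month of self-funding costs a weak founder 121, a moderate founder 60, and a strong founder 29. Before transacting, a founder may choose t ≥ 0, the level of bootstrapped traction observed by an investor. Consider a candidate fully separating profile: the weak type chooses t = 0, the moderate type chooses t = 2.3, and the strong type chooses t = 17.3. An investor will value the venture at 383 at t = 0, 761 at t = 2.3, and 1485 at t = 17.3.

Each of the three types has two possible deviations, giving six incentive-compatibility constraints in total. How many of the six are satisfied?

5

Strong (own payoff 1485 − 29×17.3 = 983.3): to t=0 gives 383 → no gain ✓; to t=2.3 gives 761 − 29×2.3 = 694.3 → no gain ✓.
Moderate (own payoff 761 − 60×2.3 = 623): to t=0 gives 383 → no gain ✓; to t=17.3 gives 1485 − 60×17.3 = 447 → no gain ✓.
Weak (own payoff 383): to t=2.3 gives 761 − 121×2.3 = 482.7 → profitable ✗; to t=17.3 gives 1485 − 121×17.3 = -608.3 → no gain ✓.
5 of the 6 constraints hold; not an equilibrium.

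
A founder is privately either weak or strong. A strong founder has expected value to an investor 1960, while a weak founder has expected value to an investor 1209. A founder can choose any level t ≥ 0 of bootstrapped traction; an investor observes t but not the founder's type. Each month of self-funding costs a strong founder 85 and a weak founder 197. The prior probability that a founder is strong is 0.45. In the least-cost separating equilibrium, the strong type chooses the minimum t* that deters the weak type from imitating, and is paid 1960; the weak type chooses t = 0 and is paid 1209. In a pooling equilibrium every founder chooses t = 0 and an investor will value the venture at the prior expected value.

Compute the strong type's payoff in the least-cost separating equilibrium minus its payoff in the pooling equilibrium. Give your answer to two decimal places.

Least-cost separating signal: t* solves 1209 = 1960 − 197·t*, so t* = (1960 − 1209)/197 ≈ 3.8122.
Strong type's separating payoff: 1960 − 85 × t* = 1960 − 85 × (1960 − 1209)/197 = 1960 − 63835/197 ≈ 1635.9645.
Pooling payoff: 0.45 × 1960 + 0.55 × 1209 = 1546.95.
Difference: 1635.9645 − 1546.95 = 89.0145, i.e. 89.01 to two decimal places.
The strong type prefers to separate.

89.01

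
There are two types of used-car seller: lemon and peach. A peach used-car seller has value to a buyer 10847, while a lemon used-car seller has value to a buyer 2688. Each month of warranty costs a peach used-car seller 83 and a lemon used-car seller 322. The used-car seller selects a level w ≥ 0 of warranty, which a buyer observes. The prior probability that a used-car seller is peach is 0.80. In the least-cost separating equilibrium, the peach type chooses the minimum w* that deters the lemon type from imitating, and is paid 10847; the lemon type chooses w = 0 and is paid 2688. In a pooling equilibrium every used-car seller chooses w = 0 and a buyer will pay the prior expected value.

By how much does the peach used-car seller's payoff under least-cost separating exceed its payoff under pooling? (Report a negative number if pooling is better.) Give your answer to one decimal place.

Least-cost separating signal: w* solves 2688 = 10847 − 322·w*, so w* = (10847 − 2688)/322 ≈ 25.3385.
Peach type's separating payoff: 10847 − 83 × w* = 10847 − 83 × (10847 − 2688)/322 = 10847 − 677197/322 ≈ 8743.904.
Pooling payoff: 0.80 × 10847 + 0.20 × 2688 = 9215.2.
Difference: 8743.904 − 9215.2 = -471.296, i.e. -471.3 to one decimal place.
The peach type would prefer the pooling outcome.

-471.3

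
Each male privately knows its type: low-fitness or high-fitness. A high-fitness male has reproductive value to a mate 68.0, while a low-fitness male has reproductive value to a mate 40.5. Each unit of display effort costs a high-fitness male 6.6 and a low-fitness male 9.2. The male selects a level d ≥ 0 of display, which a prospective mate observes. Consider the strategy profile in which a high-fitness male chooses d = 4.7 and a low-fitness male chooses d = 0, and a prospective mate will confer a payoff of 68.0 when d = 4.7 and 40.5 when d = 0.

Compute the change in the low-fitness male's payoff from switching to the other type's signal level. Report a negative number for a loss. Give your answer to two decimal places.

Playing d = 0 the low-fitness male receives 40.5.
Deviating to d = 4.7 brings payment 68.0 at cost 9.2 × 4.7 = 43.24, netting 24.76.
Gain from deviating: 24.76 − 40.5 = -15.74.
The gain is negative, so the low-fitness type's incentive-compatibility constraint is satisfied.

-15.74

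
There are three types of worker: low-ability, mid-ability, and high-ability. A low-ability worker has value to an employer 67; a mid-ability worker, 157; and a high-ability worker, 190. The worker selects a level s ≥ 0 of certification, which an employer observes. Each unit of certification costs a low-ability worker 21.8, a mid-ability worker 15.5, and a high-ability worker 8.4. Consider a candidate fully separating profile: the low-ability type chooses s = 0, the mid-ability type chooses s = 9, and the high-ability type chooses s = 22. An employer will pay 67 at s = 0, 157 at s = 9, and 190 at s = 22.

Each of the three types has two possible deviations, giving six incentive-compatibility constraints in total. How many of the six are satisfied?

3

Mid-ability (own payoff 157 − 15.5×9 = 17.5): to s=0 gives 67 → profitable ✗; to s=22 gives 190 − 15.5×22 = -151 → no gain ✓.
High-ability (own payoff 190 − 8.4×22 = 5.2): to s=0 gives 67 → profitable ✗; to s=9 gives 157 − 8.4×9 = 81.4 → profitable ✗.
Low-ability (own payoff 67): to s=9 gives 157 − 21.8×9 = -39.2 → no gain ✓; to s=22 gives 190 − 21.8×22 = -289.6 → no gain ✓.
3 of the 6 constraints hold; not an equilibrium.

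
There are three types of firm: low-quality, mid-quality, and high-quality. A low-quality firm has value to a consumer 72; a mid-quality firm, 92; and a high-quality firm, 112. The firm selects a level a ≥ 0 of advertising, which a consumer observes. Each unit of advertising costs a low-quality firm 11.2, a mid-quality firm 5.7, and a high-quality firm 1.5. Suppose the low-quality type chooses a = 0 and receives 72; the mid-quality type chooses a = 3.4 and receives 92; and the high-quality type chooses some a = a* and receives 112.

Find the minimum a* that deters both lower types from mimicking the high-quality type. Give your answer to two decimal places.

6.91

Mid-quality type (on-path payoff 92 − 5.7×3.4 = 72.62) won't mimic when 72.62 ≥ 112 − 5.7·a*, i.e. a* ≥ 6.91.
Low-quality type (on-path payoff 72) won't mimic when 72 ≥ 112 − 11.2·a*, i.e. a* ≥ 3.57.
Both must hold, so a* = max(3.57, 6.91) = 6.91. The mid-quality type's constraint binds.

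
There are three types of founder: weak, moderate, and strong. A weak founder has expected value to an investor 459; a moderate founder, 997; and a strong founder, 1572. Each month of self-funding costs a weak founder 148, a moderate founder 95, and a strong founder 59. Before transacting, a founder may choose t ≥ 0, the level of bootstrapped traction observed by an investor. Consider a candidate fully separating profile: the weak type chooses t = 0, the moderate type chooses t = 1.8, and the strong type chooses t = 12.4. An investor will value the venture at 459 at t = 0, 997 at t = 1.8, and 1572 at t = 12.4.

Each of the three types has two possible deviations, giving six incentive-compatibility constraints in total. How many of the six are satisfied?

Moderate (own payoff 997 − 95×1.8 = 826): to t=0 gives 459 → no gain ✓; to t=12.4 gives 1572 − 95×12.4 = 394 → no gain ✓.
Strong (own payoff 1572 − 59×12.4 = 840.4): to t=0 gives 459 → no gain ✓; to t=1.8 gives 997 − 59×1.8 = 890.8 → profitable ✗.
Weak (own payoff 459): to t=1.8 gives 997 − 148×1.8 = 730.6 → profitable ✗; to t=12.4 gives 1572 − 148×12.4 = -263.2 → no gain ✓.
4 of the 6 constraints hold; not an equilibrium.

4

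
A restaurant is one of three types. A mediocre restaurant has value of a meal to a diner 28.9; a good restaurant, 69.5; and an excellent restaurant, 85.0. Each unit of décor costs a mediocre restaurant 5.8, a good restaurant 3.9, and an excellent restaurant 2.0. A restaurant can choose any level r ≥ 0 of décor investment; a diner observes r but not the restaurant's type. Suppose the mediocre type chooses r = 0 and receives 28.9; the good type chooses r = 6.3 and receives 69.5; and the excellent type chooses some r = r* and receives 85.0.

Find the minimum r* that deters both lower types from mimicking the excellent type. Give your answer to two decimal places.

Mediocre type (on-path payoff 28.9) won't mimic when 28.9 ≥ 85.0 − 5.8·r*, i.e. r* ≥ 9.67.
Good type (on-path payoff 69.5 − 3.9×6.3 = 44.93) won't mimic when 44.93 ≥ 85.0 − 3.9·r*, i.e. r* ≥ 10.27.
Both must hold, so r* = max(9.67, 10.27) = 10.27. The good type's constraint binds.

10.27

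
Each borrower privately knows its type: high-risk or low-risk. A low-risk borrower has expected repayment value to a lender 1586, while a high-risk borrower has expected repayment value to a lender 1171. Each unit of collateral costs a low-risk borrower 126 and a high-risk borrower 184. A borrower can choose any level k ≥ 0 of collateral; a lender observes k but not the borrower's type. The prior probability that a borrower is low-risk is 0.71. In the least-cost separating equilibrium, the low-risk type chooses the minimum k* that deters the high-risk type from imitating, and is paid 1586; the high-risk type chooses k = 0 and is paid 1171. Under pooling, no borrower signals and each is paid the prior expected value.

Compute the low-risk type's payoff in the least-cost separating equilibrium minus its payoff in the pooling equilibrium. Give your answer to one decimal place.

Least-cost separating signal: k* solves 1171 = 1586 − 184·k*, so k* = (1586 − 1171)/184 ≈ 2.2554.
Low-risk type's separating payoff: 1586 − 126 × k* = 1586 − 126 × (1586 − 1171)/184 = 1586 − 52290/184 ≈ 1301.815.
Pooling payoff: 0.71 × 1586 + 0.29 × 1171 = 1465.65.
Difference: 1301.815 − 1465.65 = -163.835, i.e. -163.8 to one decimal place.
The low-risk type would prefer the pooling outcome.

-163.8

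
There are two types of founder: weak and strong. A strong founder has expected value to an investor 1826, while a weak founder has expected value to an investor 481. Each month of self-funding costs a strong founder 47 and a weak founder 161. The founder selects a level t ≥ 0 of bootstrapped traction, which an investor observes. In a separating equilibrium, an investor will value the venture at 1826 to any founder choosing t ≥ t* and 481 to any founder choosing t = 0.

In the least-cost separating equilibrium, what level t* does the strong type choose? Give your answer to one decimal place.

8.4

A weak founder choosing t = 0 receives 481.
Imitating at t* instead would pay 1826 at cost 161·t*, netting 1826 − 161·t*.
Indifference: 481 = 1826 − 161·t*, so t* = (1826 − 481) / 161 ≈ 8.4.
This is the weak type's binding incentive-compatibility constraint; any t ≥ 8.4 sustains separation on that side.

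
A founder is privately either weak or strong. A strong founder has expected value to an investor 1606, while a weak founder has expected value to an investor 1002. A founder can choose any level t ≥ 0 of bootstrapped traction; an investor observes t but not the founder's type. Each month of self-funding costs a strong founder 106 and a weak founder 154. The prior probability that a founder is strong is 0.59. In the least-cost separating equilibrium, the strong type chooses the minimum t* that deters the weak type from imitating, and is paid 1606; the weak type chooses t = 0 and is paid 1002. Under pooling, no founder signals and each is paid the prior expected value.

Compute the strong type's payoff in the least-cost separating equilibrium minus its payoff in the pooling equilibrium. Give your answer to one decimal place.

Least-cost separating signal: t* solves 1002 = 1606 − 154·t*, so t* = (1606 − 1002)/154 ≈ 3.9221.
Strong type's separating payoff: 1606 − 106 × t* = 1606 − 106 × (1606 − 1002)/154 = 1606 − 64024/154 ≈ 1190.260.
Pooling payoff: 0.59 × 1606 + 0.41 × 1002 = 1358.36.
Difference: 1190.260 − 1358.36 = -168.1.
The strong type would prefer the pooling outcome.

-168.1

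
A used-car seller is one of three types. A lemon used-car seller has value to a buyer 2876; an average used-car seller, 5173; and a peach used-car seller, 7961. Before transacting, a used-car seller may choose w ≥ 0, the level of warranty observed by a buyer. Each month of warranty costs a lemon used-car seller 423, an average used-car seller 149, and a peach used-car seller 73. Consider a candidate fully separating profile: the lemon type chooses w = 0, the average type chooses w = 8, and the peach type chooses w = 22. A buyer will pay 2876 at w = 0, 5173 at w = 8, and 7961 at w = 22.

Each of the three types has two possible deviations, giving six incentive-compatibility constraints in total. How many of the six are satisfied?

5

Average (own payoff 5173 − 149×8 = 3981): to w=0 gives 2876 → no gain ✓; to w=22 gives 7961 − 149×22 = 4683 → profitable ✗.
Lemon (own payoff 2876): to w=8 gives 5173 − 423×8 = 1789 → no gain ✓; to w=22 gives 7961 − 423×22 = -1345 → no gain ✓.
Peach (own payoff 7961 − 73×22 = 6355): to w=0 gives 2876 → no gain ✓; to w=8 gives 5173 − 73×8 = 4589 → no gain ✓.
5 of the 6 constraints hold; not an equilibrium.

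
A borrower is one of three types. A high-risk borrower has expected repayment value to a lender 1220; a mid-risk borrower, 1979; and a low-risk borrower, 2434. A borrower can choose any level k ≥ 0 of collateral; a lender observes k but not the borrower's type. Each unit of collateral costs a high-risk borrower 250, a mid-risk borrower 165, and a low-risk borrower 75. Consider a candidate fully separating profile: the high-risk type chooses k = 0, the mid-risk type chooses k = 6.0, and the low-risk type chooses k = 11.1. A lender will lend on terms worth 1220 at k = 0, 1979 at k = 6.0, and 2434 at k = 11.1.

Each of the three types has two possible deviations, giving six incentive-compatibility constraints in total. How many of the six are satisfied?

High-risk (own payoff 1220): to k=6.0 gives 1979 − 250×6.0 = 479 → no gain ✓; to k=11.1 gives 2434 − 250×11.1 = -341 → no gain ✓.
Low-risk (own payoff 2434 − 75×11.1 = 1601.5): to k=0 gives 1220 → no gain ✓; to k=6.0 gives 1979 − 75×6.0 = 1529 → no gain ✓.
Mid-risk (own payoff 1979 − 165×6.0 = 989): to k=0 gives 1220 → profitable ✗; to k=11.1 gives 2434 − 165×11.1 = 602.5 → no gain ✓.
5 of the 6 constraints hold; not an equilibrium.

5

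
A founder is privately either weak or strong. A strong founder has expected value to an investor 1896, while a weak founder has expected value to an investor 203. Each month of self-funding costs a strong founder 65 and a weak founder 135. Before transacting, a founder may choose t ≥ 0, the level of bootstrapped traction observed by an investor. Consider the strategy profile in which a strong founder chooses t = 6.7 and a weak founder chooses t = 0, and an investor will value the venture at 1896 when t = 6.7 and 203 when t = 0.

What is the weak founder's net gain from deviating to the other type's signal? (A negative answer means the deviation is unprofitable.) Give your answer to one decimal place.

Playing t = 0 the weak founder receives 203.
Deviating to t = 6.7 brings payment 1896 at cost 135 × 6.7 = 904.5, netting 991.5.
Gain from deviating: 991.5 − 203 = 788.5.
The gain is positive, so the weak type's incentive-compatibility constraint is violated — this profile is not a separating equilibrium.

788.5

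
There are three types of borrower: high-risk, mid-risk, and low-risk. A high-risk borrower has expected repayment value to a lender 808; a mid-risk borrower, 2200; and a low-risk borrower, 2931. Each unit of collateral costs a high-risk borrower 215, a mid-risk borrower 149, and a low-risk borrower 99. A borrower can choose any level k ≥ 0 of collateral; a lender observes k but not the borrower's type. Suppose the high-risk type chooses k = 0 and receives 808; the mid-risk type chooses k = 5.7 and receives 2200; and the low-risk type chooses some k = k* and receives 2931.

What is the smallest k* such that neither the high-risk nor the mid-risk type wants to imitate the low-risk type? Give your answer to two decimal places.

10.61

Mid-risk type (on-path payoff 2200 − 149×5.7 = 1350.7) won't mimic when 1350.7 ≥ 2931 − 149·k*, i.e. k* ≥ 10.61.
High-risk type (on-path payoff 808) won't mimic when 808 ≥ 2931 − 215·k*, i.e. k* ≥ 9.87.
Both must hold, so k* = max(9.87, 10.61) = 10.61. The mid-risk type's constraint binds.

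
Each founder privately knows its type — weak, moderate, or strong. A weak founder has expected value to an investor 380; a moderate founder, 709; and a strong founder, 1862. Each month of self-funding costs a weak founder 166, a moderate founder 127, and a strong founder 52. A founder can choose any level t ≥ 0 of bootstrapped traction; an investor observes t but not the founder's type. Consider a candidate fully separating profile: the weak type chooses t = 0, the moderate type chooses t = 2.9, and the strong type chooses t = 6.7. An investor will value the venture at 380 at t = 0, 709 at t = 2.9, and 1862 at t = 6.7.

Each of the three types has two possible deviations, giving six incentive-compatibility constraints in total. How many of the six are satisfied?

3

Weak (own payoff 380): to t=2.9 gives 709 − 166×2.9 = 227.6 → no gain ✓; to t=6.7 gives 1862 − 166×6.7 = 749.8 → profitable ✗.
Strong (own payoff 1862 − 52×6.7 = 1513.6): to t=0 gives 380 → no gain ✓; to t=2.9 gives 709 − 52×2.9 = 558.2 → no gain ✓.
Moderate (own payoff 709 − 127×2.9 = 340.7): to t=0 gives 380 → profitable ✗; to t=6.7 gives 1862 − 127×6.7 = 1011.1 → profitable ✗.
3 of the 6 constraints hold; not an equilibrium.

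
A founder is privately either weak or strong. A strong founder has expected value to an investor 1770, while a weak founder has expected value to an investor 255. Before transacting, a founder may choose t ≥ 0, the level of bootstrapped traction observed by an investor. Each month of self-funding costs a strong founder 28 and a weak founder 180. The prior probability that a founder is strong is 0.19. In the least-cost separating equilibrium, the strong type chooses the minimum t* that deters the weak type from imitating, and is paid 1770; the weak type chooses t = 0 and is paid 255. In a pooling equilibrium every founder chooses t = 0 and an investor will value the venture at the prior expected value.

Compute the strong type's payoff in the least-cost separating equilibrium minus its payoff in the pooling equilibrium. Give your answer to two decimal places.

991.48

Least-cost separating signal: t* solves 255 = 1770 − 180·t*, so t* = (1770 − 255)/180 ≈ 8.4167.
Strong type's separating payoff: 1770 − 28 × t* = 1770 − 28 × (1770 − 255)/180 = 1770 − 42420/180 ≈ 1534.3333.
Pooling payoff: 0.19 × 1770 + 0.81 × 255 = 542.85.
Difference: 1534.3333 − 542.85 = 991.4833, i.e. 991.48 to two decimal places.
The strong type prefers to separate.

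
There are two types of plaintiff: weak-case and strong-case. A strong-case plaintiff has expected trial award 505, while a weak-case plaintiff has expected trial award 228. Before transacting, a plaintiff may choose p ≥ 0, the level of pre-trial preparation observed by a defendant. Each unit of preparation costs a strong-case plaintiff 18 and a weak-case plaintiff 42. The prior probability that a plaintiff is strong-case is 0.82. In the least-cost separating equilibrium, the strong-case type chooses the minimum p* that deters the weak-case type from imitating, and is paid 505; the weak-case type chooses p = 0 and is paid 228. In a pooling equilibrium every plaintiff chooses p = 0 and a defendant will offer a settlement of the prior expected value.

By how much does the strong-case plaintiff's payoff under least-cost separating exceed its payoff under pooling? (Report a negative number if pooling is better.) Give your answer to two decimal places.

Least-cost separating signal: p* solves 228 = 505 − 42·p*, so p* = (505 − 228)/42 ≈ 6.5952.
Strong-case type's separating payoff: 505 − 18 × p* = 505 − 18 × (505 − 228)/42 = 505 − 4986/42 ≈ 386.2857.
Pooling payoff: 0.82 × 505 + 0.18 × 228 = 455.14.
Difference: 386.2857 − 455.14 = -68.8543, i.e. -68.85 to two decimal places.
The strong-case type would prefer the pooling outcome.

-68.85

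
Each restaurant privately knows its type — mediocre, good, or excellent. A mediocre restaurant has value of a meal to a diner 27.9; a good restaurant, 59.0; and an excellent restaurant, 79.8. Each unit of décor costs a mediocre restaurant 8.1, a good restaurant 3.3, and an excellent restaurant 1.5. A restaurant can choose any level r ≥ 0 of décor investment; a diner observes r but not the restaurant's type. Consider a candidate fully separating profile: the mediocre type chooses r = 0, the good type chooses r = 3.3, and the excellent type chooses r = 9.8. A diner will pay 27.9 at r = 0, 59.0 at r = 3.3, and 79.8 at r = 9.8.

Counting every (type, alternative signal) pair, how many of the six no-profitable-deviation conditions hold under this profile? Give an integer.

5

Excellent (own payoff 79.8 − 1.5×9.8 = 65.1): to r=0 gives 27.9 → no gain ✓; to r=3.3 gives 59.0 − 1.5×3.3 = 54.05 → no gain ✓.
Good (own payoff 59.0 − 3.3×3.3 = 48.11): to r=0 gives 27.9 → no gain ✓; to r=9.8 gives 79.8 − 3.3×9.8 = 47.46 → no gain ✓.
Mediocre (own payoff 27.9): to r=3.3 gives 59.0 − 8.1×3.3 = 32.27 → profitable ✗; to r=9.8 gives 79.8 − 8.1×9.8 = 0.42 → no gain ✓.
5 of the 6 constraints hold; not an equilibrium.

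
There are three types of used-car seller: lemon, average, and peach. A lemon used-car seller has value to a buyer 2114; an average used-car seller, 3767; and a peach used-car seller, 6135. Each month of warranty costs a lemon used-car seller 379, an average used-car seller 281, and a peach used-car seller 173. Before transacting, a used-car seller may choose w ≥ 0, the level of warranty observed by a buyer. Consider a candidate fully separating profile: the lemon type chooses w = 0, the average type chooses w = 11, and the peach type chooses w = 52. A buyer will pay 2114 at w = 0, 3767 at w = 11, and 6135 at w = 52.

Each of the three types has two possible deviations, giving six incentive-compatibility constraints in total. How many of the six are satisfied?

3

Average (own payoff 3767 − 281×11 = 676): to w=0 gives 2114 → profitable ✗; to w=52 gives 6135 − 281×52 = -8477 → no gain ✓.
Peach (own payoff 6135 − 173×52 = -2861): to w=0 gives 2114 → profitable ✗; to w=11 gives 3767 − 173×11 = 1864 → profitable ✗.
Lemon (own payoff 2114): to w=11 gives 3767 − 379×11 = -402 → no gain ✓; to w=52 gives 6135 − 379×52 = -13573 → no gain ✓.
3 of the 6 constraints hold; not an equilibrium.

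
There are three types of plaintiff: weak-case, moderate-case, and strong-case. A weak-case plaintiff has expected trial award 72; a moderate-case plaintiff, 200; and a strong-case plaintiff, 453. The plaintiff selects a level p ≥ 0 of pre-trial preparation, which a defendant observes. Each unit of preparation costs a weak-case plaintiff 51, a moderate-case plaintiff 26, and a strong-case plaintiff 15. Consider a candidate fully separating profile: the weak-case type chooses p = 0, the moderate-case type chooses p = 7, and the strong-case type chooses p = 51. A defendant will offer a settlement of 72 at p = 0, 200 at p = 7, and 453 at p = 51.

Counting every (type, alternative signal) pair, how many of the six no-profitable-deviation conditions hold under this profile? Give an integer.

Moderate-case (own payoff 200 − 26×7 = 18): to p=0 gives 72 → profitable ✗; to p=51 gives 453 − 26×51 = -873 → no gain ✓.
Strong-case (own payoff 453 − 15×51 = -312): to p=0 gives 72 → profitable ✗; to p=7 gives 200 − 15×7 = 95 → profitable ✗.
Weak-case (own payoff 72): to p=7 gives 200 − 51×7 = -157 → no gain ✓; to p=51 gives 453 − 51×51 = -2148 → no gain ✓.
3 of the 6 constraints hold; not an equilibrium.

3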